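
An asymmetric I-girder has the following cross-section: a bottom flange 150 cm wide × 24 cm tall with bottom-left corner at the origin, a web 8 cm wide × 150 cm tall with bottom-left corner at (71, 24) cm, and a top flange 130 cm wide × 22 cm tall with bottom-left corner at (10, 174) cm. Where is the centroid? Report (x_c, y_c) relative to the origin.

x_c = 75.00 cm, y_c = 90.22 cm

bottom flange: A = 150 × 24 = 3600.00, centroid at (75.00, 12.00).
web: A = 8 × 150 = 1200.00, centroid at (75.00, 99.00).
top flange: A = 130 × 22 = 2860.00, centroid at (75.00, 185.00).
ΣA = 7660.00 cm²
ΣAx_c = (3600.00)(75.00) + (1200.00)(75.00) + (2860.00)(75.00) = 574500.00 cm³
ΣAy_c = (3600.00)(12.00) + (1200.00)(99.00) + (2860.00)(185.00) = 691100.00 cm³
x_c = 574500.00 / 7660.00 = 75.00 cm
y_c = 691100.00 / 7660.00 = 90.22 cm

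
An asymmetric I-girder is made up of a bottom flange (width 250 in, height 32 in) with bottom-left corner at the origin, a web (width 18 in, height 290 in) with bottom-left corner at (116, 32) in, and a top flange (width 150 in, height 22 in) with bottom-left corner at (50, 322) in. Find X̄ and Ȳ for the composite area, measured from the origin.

X̄ = 125.00 in, Ȳ = 130.20 in

bottom flange: A = 250 × 32 = 8000.00, centroid at (125.00, 16.00).
web: A = 18 × 290 = 5220.00, centroid at (125.00, 177.00).
top flange: A = 150 × 22 = 3300.00, centroid at (125.00, 333.00).
ΣA = 16520.00 in²
ΣAX̄ = (8000.00)(125.00) + (5220.00)(125.00) + (3300.00)(125.00) = 2065000.00 in³
ΣAȲ = (8000.00)(16.00) + (5220.00)(177.00) + (3300.00)(333.00) = 2150840.00 in³
X̄ = 2065000.00 / 16520.00 = 125.00 in
Ȳ = 2150840.00 / 16520.00 = 130.20 in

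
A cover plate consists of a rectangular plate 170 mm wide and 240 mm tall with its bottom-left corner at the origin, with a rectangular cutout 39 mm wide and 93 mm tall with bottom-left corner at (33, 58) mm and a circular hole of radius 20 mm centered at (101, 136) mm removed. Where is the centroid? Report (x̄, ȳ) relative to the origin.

x̄ = 87.72 mm, ȳ = 121.01 mm

plate: A = 170 × 240 = 40800.00, centroid at (85.00, 120.00).
hole 1: A = −(39 × 93) = -3627.00, centroid at (52.50, 104.50).
hole 2: A = −π·20² = -1256.64, centroid at (101.00, 136.00).
ΣA = 35916.36 mm², ΣAx̄ = 3150662.16 mm³, ΣAȳ = 4346075.86 mm³.
x̄ = 3150662.16/35916.36 = 87.72 mm; ȳ = 4346075.86/35916.36 = 121.01 mm.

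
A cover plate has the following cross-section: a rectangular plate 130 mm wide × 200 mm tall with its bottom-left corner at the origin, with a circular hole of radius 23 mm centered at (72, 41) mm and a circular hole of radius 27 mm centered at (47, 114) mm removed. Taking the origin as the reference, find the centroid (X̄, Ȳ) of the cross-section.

plate: A = 130 × 200 = 26000.00, centroid at (65.00, 100.00).
hole 1: A = −π·23² = -1661.90, centroid at (72.00, 41.00).
hole 2: A = −π·27² = -2290.22, centroid at (47.00, 114.00).
ΣA = 22047.88 mm², ΣAX̄ = 1462702.63 mm³, ΣAȲ = 2270776.80 mm³.
X̄ = 1462702.63/22047.88 = 66.34 mm; Ȳ = 2270776.80/22047.88 = 102.99 mm.

X̄ = 66.34 mm, Ȳ = 102.99 mm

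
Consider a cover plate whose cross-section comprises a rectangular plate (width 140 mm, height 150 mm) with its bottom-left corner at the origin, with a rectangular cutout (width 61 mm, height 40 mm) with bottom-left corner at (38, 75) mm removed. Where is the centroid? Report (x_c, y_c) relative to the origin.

plate: A = 140 × 150 = 21000.00, centroid at (70.00, 75.00).
hole: A = −(61 × 40) = -2440.00, centroid at (68.50, 95.00).
ΣA = 18560.00 mm², ΣAx_c = 1302860.00 mm³, ΣAy_c = 1343200.00 mm³.
x_c = 1302860.00/18560.00 = 70.20 mm; y_c = 1343200.00/18560.00 = 72.37 mm.

x_c = 70.20 mm, y_c = 72.37 mm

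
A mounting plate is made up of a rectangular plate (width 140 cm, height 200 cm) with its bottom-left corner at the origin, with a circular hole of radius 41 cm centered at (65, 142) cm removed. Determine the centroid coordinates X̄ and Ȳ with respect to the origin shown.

X̄ = 71.16 cm, Ȳ = 90.24 cm

plate: A = 140 × 200 = 28000.00, centroid at (70.00, 100.00).
hole: A = −π·41² = -5281.02, centroid at (65.00, 142.00).
ΣA = 22718.98 cm², ΣAX̄ = 1616733.88 cm³, ΣAȲ = 2050095.55 cm³.
X̄ = 1616733.88/22718.98 = 71.16 cm; Ȳ = 2050095.55/22718.98 = 90.24 cm.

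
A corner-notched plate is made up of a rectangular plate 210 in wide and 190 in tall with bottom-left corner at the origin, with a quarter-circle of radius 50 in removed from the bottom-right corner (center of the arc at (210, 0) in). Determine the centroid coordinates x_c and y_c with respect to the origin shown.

x_c = 100.66 in, y_c = 98.82 in

plate: A = 210 × 190 = 39900.00, centroid at (105.00, 95.00).
removed quarter-circle: A = −¼π·50² = -1963.50, centroid at (188.78, 21.22).
ΣA = 37936.50 in²
ΣAx_c = (39900.00)(105.00) + (-1963.50)(188.78) = 3818832.63 in³
ΣAy_c = (39900.00)(95.00) + (-1963.50)(21.22) = 3748833.33 in³
x_c = 3818832.63 / 37936.50 = 100.66 in
y_c = 3748833.33 / 37936.50 = 98.82 in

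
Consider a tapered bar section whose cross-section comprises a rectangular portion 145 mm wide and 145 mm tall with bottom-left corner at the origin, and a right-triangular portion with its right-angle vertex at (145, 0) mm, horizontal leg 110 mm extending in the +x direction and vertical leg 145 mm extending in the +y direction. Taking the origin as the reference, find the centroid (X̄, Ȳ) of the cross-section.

Part | A | x̄ᵢ | ȳᵢ | A·x̄ᵢ | A·ȳᵢ
rectangular portion | 21025.00 | 72.50 | 72.50 | 1524312.50 | 1524312.50
triangular portion | 7975.00 | 181.67 | 48.33 | 1448791.67 | 385458.33
Σ | 29000.00 |  |  | 2973104.17 | 1909770.83
X̄ = 2973104.17 / 29000.00 = 102.52 mm
Ȳ = 1909770.83 / 29000.00 = 65.85 mm

X̄ = 102.52 mm, Ȳ = 65.85 mm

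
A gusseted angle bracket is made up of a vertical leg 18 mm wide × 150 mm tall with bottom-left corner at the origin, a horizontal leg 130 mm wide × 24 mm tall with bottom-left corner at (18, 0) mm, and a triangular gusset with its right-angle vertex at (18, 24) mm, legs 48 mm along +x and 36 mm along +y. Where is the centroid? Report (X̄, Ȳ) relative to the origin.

vertical leg: A = 18 × 150 = 2700.00, centroid at (9.00, 75.00).
horizontal leg: A = 130 × 24 = 3120.00, centroid at (83.00, 12.00).
gusset: A = ½·48·36 = 864.00, centroid at (34.00, 36.00).
ΣA = 6684.00 mm², ΣAX̄ = 312636.00 mm³, ΣAȲ = 271044.00 mm³.
X̄ = 312636.00/6684.00 = 46.77 mm; Ȳ = 271044.00/6684.00 = 40.55 mm.

X̄ = 46.77 mm, Ȳ = 40.55 mm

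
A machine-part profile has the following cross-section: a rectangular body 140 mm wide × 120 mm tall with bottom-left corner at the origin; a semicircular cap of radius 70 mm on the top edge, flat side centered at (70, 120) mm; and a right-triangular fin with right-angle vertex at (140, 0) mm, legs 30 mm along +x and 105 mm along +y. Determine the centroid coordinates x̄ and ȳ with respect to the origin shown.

x̄ = 74.83 mm, ȳ = 84.97 mm

Part | A | x̄ᵢ | ȳᵢ | A·x̄ᵢ | A·ȳᵢ
rectangular body | 16800.00 | 70.00 | 60.00 | 1176000.00 | 1008000.00
semicircular top | 7696.90 | 70.00 | 149.71 | 538783.14 | 1152294.91
triangular fin | 1575.00 | 150.00 | 35.00 | 236250.00 | 55125.00
Σ | 26071.90 |  |  | 1951033.14 | 2215419.91
x̄ = 1951033.14 / 26071.90 = 74.83 mm
ȳ = 2215419.91 / 26071.90 = 84.97 mm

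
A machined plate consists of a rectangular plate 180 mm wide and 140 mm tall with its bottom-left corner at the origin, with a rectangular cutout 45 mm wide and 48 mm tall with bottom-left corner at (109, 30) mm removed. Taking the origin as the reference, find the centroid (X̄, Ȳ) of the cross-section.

plate: A = 180 × 140 = 25200.00, centroid at (90.00, 70.00).
hole: A = −(45 × 48) = -2160.00, centroid at (131.50, 54.00).
ΣA = 23040.00 mm²
ΣAX̄ = (25200.00)(90.00) + (-2160.00)(131.50) = 1983960.00 mm³
ΣAȲ = (25200.00)(70.00) + (-2160.00)(54.00) = 1647360.00 mm³
X̄ = 1983960.00 / 23040.00 = 86.11 mm
Ȳ = 1647360.00 / 23040.00 = 71.50 mm

X̄ = 86.11 mm, Ȳ = 71.50 mm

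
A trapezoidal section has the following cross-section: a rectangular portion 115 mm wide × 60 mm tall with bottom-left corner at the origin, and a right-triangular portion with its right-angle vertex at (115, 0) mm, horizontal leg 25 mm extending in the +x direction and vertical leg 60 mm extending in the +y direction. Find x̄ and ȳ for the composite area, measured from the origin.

x̄ = 63.95 mm, ȳ = 29.02 mm

rectangular portion: A = 115 × 60 = 6900.00, centroid at (57.50, 30.00).
triangular portion: A = ½·25·60 = 750.00, centroid at (123.33, 20.00).
ΣA = 7650.00 mm², ΣAx̄ = 489250.00 mm³, ΣAȳ = 222000.00 mm³.
x̄ = 489250.00/7650.00 = 63.95 mm; ȳ = 222000.00/7650.00 = 29.02 mm.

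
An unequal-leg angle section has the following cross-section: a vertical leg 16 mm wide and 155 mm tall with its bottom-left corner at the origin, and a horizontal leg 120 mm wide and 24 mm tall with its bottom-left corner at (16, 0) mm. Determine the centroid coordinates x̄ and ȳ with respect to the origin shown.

Part | A | x̄ᵢ | ȳᵢ | A·x̄ᵢ | A·ȳᵢ
vertical leg | 2480.00 | 8.00 | 77.50 | 19840.00 | 192200.00
horizontal leg | 2880.00 | 76.00 | 12.00 | 218880.00 | 34560.00
Σ | 5360.00 |  |  | 238720.00 | 226760.00
x̄ = 238720.00 / 5360.00 = 44.54 mm
ȳ = 226760.00 / 5360.00 = 42.31 mm

x̄ = 44.54 mm, ȳ = 42.31 mm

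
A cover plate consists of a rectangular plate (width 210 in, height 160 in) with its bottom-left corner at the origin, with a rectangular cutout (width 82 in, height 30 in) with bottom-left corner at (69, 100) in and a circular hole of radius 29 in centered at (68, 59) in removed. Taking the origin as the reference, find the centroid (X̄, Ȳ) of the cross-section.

X̄ = 108.00 in, Ȳ = 78.93 in

plate: A = 210 × 160 = 33600.00, centroid at (105.00, 80.00).
hole 1: A = −(82 × 30) = -2460.00, centroid at (110.00, 115.00).
hole 2: A = −π·29² = -2642.08, centroid at (68.00, 59.00).
ΣA = 28497.92 in²
ΣAX̄ = (33600.00)(105.00) + (-2460.00)(110.00) + (-2642.08)(68.00) = 3077738.60 in³
ΣAȲ = (33600.00)(80.00) + (-2460.00)(115.00) + (-2642.08)(59.00) = 2249217.31 in³
X̄ = 3077738.60 / 28497.92 = 108.00 in
Ȳ = 2249217.31 / 28497.92 = 78.93 in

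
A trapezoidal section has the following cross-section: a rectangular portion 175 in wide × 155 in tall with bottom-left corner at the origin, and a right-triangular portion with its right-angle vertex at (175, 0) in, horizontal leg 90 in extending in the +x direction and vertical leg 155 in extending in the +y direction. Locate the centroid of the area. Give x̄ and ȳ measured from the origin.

rectangular portion: A = 175 × 155 = 27125.00, centroid at (87.50, 77.50).
triangular portion: A = ½·90·155 = 6975.00, centroid at (205.00, 51.67).
ΣA = 34100.00 in², ΣAx̄ = 3803312.50 in³, ΣAȳ = 2462562.50 in³.
x̄ = 3803312.50/34100.00 = 111.53 in; ȳ = 2462562.50/34100.00 = 72.22 in.

x̄ = 111.53 in, ȳ = 72.22 in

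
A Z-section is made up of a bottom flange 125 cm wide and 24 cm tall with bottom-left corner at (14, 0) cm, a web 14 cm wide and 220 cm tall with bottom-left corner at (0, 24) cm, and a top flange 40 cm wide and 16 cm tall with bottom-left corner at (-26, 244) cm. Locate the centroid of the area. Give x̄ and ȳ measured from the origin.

bottom flange: A = 125 × 24 = 3000.00, centroid at (76.50, 12.00).
web: A = 14 × 220 = 3080.00, centroid at (7.00, 134.00).
top flange: A = 40 × 16 = 640.00, centroid at (-6.00, 252.00).
ΣA = 6720.00 cm², ΣAx̄ = 247220.00 cm³, ΣAȳ = 610000.00 cm³.
x̄ = 247220.00/6720.00 = 36.79 cm; ȳ = 610000.00/6720.00 = 90.77 cm.

x̄ = 36.79 cm, ȳ = 90.77 cm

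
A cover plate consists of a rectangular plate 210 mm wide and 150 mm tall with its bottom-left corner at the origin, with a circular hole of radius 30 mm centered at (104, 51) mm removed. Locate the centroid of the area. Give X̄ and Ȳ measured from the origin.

X̄ = 105.10 mm, Ȳ = 77.37 mm

plate: A = 210 × 150 = 31500.00, centroid at (105.00, 75.00).
hole: A = −π·30² = -2827.43, centroid at (104.00, 51.00).
ΣA = 28672.57 mm²
ΣAX̄ = (31500.00)(105.00) + (-2827.43)(104.00) = 3013446.93 mm³
ΣAȲ = (31500.00)(75.00) + (-2827.43)(51.00) = 2218300.90 mm³
X̄ = 3013446.93 / 28672.57 = 105.10 mm
Ȳ = 2218300.90 / 28672.57 = 77.37 mm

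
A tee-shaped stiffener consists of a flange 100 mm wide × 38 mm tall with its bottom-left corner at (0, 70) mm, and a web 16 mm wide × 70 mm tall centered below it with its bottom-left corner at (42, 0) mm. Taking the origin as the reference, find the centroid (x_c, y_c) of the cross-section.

web: A = 16 × 70 = 1120.00, centroid at (50.00, 35.00).
flange: A = 100 × 38 = 3800.00, centroid at (50.00, 89.00).
ΣA = 4920.00 mm²
ΣAx_c = (1120.00)(50.00) + (3800.00)(50.00) = 246000.00 mm³
ΣAy_c = (1120.00)(35.00) + (3800.00)(89.00) = 377400.00 mm³
x_c = 246000.00 / 4920.00 = 50.00 mm
y_c = 377400.00 / 4920.00 = 76.71 mm

x_c = 50.00 mm, y_c = 76.71 mm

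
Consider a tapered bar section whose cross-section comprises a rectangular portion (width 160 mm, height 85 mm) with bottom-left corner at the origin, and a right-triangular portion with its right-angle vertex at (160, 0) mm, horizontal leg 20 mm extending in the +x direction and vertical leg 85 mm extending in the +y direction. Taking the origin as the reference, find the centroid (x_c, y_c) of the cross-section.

x_c = 85.10 mm, y_c = 41.67 mm

Part | A | x̄ᵢ | ȳᵢ | A·x̄ᵢ | A·ȳᵢ
rectangular portion | 13600.00 | 80.00 | 42.50 | 1088000.00 | 578000.00
triangular portion | 850.00 | 166.67 | 28.33 | 141666.67 | 24083.33
Σ | 14450.00 |  |  | 1229666.67 | 602083.33
x_c = 1229666.67 / 14450.00 = 85.10 mm
y_c = 602083.33 / 14450.00 = 41.67 mm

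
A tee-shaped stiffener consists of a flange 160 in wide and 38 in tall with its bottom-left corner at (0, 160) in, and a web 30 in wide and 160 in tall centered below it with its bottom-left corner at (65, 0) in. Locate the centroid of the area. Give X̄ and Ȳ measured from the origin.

X̄ = 80.00 in, Ȳ = 135.32 in

web: A = 30 × 160 = 4800.00, centroid at (80.00, 80.00).
flange: A = 160 × 38 = 6080.00, centroid at (80.00, 179.00).
ΣA = 10880.00 in², ΣAX̄ = 870400.00 in³, ΣAȲ = 1472320.00 in³.
X̄ = 870400.00/10880.00 = 80.00 in; Ȳ = 1472320.00/10880.00 = 135.32 in.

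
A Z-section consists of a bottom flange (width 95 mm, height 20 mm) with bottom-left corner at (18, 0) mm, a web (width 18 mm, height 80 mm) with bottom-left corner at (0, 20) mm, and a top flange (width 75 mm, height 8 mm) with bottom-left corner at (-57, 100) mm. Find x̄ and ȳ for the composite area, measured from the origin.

Part | A | x̄ᵢ | ȳᵢ | A·x̄ᵢ | A·ȳᵢ
bottom flange | 1900.00 | 65.50 | 10.00 | 124450.00 | 19000.00
web | 1440.00 | 9.00 | 60.00 | 12960.00 | 86400.00
top flange | 600.00 | -19.50 | 104.00 | -11700.00 | 62400.00
Σ | 3940.00 |  |  | 125710.00 | 167800.00
x̄ = 125710.00 / 3940.00 = 31.91 mm
ȳ = 167800.00 / 3940.00 = 42.59 mm

x̄ = 31.91 mm, ȳ = 42.59 mm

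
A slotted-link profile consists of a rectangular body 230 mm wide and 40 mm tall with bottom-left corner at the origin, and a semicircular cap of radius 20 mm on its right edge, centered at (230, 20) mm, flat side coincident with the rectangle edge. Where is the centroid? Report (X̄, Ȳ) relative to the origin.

X̄ = 122.89 mm, Ȳ = 20.00 mm

rectangular body: A = 230 × 40 = 9200.00, centroid at (115.00, 20.00).
semicircular end: A = ½π·20² = 628.32, centroid at (238.49, 20.00).
ΣA = 9828.32 mm²
ΣAX̄ = (9200.00)(115.00) + (628.32)(238.49) = 1207846.60 mm³
ΣAȲ = (9200.00)(20.00) + (628.32)(20.00) = 196566.37 mm³
X̄ = 1207846.60 / 9828.32 = 122.89 mm
Ȳ = 196566.37 / 9828.32 = 20.00 mm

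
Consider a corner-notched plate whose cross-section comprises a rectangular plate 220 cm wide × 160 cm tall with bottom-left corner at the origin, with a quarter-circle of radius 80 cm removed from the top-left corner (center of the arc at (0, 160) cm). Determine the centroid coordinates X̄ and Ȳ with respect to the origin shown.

Part | A | x̄ᵢ | ȳᵢ | A·x̄ᵢ | A·ȳᵢ
plate | 35200.00 | 110.00 | 80.00 | 3872000.00 | 2816000.00
removed quarter-circle | -5026.55 | 33.95 | 126.05 | -170666.67 | -633581.05
Σ | 30173.45 |  |  | 3701333.33 | 2182418.95
X̄ = 3701333.33 / 30173.45 = 122.67 cm
Ȳ = 2182418.95 / 30173.45 = 72.33 cm

X̄ = 122.67 cm, Ȳ = 72.33 cm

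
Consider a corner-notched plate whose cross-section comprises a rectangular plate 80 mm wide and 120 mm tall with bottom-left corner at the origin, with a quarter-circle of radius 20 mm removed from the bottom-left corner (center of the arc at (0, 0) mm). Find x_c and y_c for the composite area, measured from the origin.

plate: A = 80 × 120 = 9600.00, centroid at (40.00, 60.00).
removed quarter-circle: A = −¼π·20² = -314.16, centroid at (8.49, 8.49).
ΣA = 9285.84 mm², ΣAx_c = 381333.33 mm³, ΣAy_c = 573333.33 mm³.
x_c = 381333.33/9285.84 = 41.07 mm; y_c = 573333.33/9285.84 = 61.74 mm.

x_c = 41.07 mm, y_c = 61.74 mm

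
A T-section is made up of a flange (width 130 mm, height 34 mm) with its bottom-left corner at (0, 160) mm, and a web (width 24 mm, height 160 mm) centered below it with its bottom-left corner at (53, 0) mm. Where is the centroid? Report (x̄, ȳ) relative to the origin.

web: A = 24 × 160 = 3840.00, centroid at (65.00, 80.00).
flange: A = 130 × 34 = 4420.00, centroid at (65.00, 177.00).
ΣA = 8260.00 mm²
ΣAx̄ = (3840.00)(65.00) + (4420.00)(65.00) = 536900.00 mm³
ΣAȳ = (3840.00)(80.00) + (4420.00)(177.00) = 1089540.00 mm³
x̄ = 536900.00 / 8260.00 = 65.00 mm
ȳ = 1089540.00 / 8260.00 = 131.91 mm

x̄ = 65.00 mm, ȳ = 131.91 mm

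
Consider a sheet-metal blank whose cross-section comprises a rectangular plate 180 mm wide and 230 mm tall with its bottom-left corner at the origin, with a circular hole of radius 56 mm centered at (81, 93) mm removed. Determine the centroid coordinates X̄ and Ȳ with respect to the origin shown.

X̄ = 92.81 mm, Ȳ = 121.87 mm

plate: A = 180 × 230 = 41400.00, centroid at (90.00, 115.00).
hole: A = −π·56² = -9852.03, centroid at (81.00, 93.00).
ΣA = 31547.97 mm², ΣAX̄ = 2927985.20 mm³, ΣAȲ = 3844760.79 mm³.
X̄ = 2927985.20/31547.97 = 92.81 mm; Ȳ = 3844760.79/31547.97 = 121.87 mm.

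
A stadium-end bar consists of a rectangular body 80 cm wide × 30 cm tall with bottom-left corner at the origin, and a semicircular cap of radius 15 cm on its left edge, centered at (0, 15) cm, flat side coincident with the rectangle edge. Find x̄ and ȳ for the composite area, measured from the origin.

Part | A | x̄ᵢ | ȳᵢ | A·x̄ᵢ | A·ȳᵢ
rectangular body | 2400.00 | 40.00 | 15.00 | 96000.00 | 36000.00
semicircular end | 353.43 | -6.37 | 15.00 | -2250.00 | 5301.44
Σ | 2753.43 |  |  | 93750.00 | 41301.44
x̄ = 93750.00 / 2753.43 = 34.05 cm
ȳ = 41301.44 / 2753.43 = 15.00 cm

x̄ = 34.05 cm, ȳ = 15.00 cm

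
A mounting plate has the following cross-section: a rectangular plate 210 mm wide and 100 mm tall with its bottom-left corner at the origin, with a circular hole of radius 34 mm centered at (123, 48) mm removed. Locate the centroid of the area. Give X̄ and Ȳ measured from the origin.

plate: A = 210 × 100 = 21000.00, centroid at (105.00, 50.00).
hole: A = −π·34² = -3631.68, centroid at (123.00, 48.00).
ΣA = 17368.32 mm²
ΣAX̄ = (21000.00)(105.00) + (-3631.68)(123.00) = 1758303.22 mm³
ΣAȲ = (21000.00)(50.00) + (-3631.68)(48.00) = 875679.31 mm³
X̄ = 1758303.22 / 17368.32 = 101.24 mm
Ȳ = 875679.31 / 17368.32 = 50.42 mm

X̄ = 101.24 mm, Ȳ = 50.42 mm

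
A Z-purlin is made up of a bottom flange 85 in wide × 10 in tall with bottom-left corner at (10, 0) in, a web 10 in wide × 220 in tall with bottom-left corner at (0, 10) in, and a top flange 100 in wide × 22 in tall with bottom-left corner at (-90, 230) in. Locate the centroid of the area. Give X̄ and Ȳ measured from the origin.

X̄ = -6.17 in, Ȳ = 152.09 in

Part | A | x̄ᵢ | ȳᵢ | A·x̄ᵢ | A·ȳᵢ
bottom flange | 850.00 | 52.50 | 5.00 | 44625.00 | 4250.00
web | 2200.00 | 5.00 | 120.00 | 11000.00 | 264000.00
top flange | 2200.00 | -40.00 | 241.00 | -88000.00 | 530200.00
Σ | 5250.00 |  |  | -32375.00 | 798450.00
X̄ = -32375.00 / 5250.00 = -6.17 in
Ȳ = 798450.00 / 5250.00 = 152.09 in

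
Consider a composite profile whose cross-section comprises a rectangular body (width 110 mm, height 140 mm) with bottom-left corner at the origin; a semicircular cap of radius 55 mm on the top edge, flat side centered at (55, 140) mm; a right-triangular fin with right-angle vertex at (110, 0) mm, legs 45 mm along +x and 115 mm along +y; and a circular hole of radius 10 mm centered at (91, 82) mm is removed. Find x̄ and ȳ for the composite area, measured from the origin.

x̄ = 62.57 mm, ȳ = 85.96 mm

Part | A | x̄ᵢ | ȳᵢ | A·x̄ᵢ | A·ȳᵢ
rectangular body | 15400.00 | 55.00 | 70.00 | 847000.00 | 1078000.00
semicircular top | 4751.66 | 55.00 | 163.34 | 261341.24 | 776148.91
triangular fin | 2587.50 | 125.00 | 38.33 | 323437.50 | 99187.50
hole | -314.16 | 91.00 | 82.00 | -28588.49 | -25761.06
Σ | 22425.00 |  |  | 1403190.25 | 1927575.35
x̄ = 1403190.25 / 22425.00 = 62.57 mm
ȳ = 1927575.35 / 22425.00 = 85.96 mm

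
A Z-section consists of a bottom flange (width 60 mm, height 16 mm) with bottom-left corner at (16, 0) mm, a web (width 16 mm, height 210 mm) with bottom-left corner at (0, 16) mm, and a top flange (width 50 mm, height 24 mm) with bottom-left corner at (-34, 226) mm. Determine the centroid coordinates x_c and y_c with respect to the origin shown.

bottom flange: A = 60 × 16 = 960.00, centroid at (46.00, 8.00).
web: A = 16 × 210 = 3360.00, centroid at (8.00, 121.00).
top flange: A = 50 × 24 = 1200.00, centroid at (-9.00, 238.00).
ΣA = 5520.00 mm²
ΣAx_c = (960.00)(46.00) + (3360.00)(8.00) + (1200.00)(-9.00) = 60240.00 mm³
ΣAy_c = (960.00)(8.00) + (3360.00)(121.00) + (1200.00)(238.00) = 699840.00 mm³
x_c = 60240.00 / 5520.00 = 10.91 mm
y_c = 699840.00 / 5520.00 = 126.78 mm

x_c = 10.91 mm, y_c = 126.78 mm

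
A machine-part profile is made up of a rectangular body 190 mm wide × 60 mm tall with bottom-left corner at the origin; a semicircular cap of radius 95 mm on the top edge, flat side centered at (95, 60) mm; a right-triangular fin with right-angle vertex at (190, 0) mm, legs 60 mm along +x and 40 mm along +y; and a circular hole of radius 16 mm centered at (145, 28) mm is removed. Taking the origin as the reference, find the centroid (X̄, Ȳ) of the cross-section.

rectangular body: A = 190 × 60 = 11400.00, centroid at (95.00, 30.00).
semicircular top: A = ½π·95² = 14176.44, centroid at (95.00, 100.32).
triangular fin: A = ½·60·40 = 1200.00, centroid at (210.00, 13.33).
hole: A = −π·16² = -804.25, centroid at (145.00, 28.00).
ΣA = 25972.19 mm², ΣAX̄ = 2565145.58 mm³, ΣAȲ = 1757650.61 mm³.
X̄ = 2565145.58/25972.19 = 98.77 mm; Ȳ = 1757650.61/25972.19 = 67.67 mm.

X̄ = 98.77 mm, Ȳ = 67.67 mm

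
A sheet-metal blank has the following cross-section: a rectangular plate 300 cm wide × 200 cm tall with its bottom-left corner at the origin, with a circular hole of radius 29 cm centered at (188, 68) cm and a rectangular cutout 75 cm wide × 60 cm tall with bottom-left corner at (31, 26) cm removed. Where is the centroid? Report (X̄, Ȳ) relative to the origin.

Part | A | x̄ᵢ | ȳᵢ | A·x̄ᵢ | A·ȳᵢ
plate | 60000.00 | 150.00 | 100.00 | 9000000.00 | 6000000.00
hole 1 | -2642.08 | 188.00 | 68.00 | -496710.93 | -179661.40
hole 2 | -4500.00 | 68.50 | 56.00 | -308250.00 | -252000.00
Σ | 52857.92 |  |  | 8195039.07 | 5568338.60
X̄ = 8195039.07 / 52857.92 = 155.04 cm
Ȳ = 5568338.60 / 52857.92 = 105.35 cm

X̄ = 155.04 cm, Ȳ = 105.35 cm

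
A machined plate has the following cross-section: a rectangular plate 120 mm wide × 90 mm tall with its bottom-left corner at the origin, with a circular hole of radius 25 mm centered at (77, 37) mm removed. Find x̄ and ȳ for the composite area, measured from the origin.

Part | A | x̄ᵢ | ȳᵢ | A·x̄ᵢ | A·ȳᵢ
plate | 10800.00 | 60.00 | 45.00 | 648000.00 | 486000.00
hole | -1963.50 | 77.00 | 37.00 | -151189.15 | -72649.33
Σ | 8836.50 |  |  | 496810.85 | 413350.67
x̄ = 496810.85 / 8836.50 = 56.22 mm
ȳ = 413350.67 / 8836.50 = 46.78 mm

x̄ = 56.22 mm, ȳ = 46.78 mm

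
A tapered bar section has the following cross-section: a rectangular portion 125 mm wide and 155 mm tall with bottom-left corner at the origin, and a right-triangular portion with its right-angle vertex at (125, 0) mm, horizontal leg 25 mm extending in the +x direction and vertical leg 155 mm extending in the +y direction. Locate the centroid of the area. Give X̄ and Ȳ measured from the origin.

Part | A | x̄ᵢ | ȳᵢ | A·x̄ᵢ | A·ȳᵢ
rectangular portion | 19375.00 | 62.50 | 77.50 | 1210937.50 | 1501562.50
triangular portion | 1937.50 | 133.33 | 51.67 | 258333.33 | 100104.17
Σ | 21312.50 |  |  | 1469270.83 | 1601666.67
X̄ = 1469270.83 / 21312.50 = 68.94 mm
Ȳ = 1601666.67 / 21312.50 = 75.15 mm

X̄ = 68.94 mm, Ȳ = 75.15 mm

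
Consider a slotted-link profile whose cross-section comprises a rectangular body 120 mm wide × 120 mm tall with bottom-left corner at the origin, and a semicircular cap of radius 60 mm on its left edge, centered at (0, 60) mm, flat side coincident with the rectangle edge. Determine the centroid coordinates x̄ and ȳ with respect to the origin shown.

x̄ = 35.90 mm, ȳ = 60.00 mm

Part | A | x̄ᵢ | ȳᵢ | A·x̄ᵢ | A·ȳᵢ
rectangular body | 14400.00 | 60.00 | 60.00 | 864000.00 | 864000.00
semicircular end | 5654.87 | -25.46 | 60.00 | -144000.00 | 339292.01
Σ | 20054.87 |  |  | 720000.00 | 1203292.01
x̄ = 720000.00 / 20054.87 = 35.90 mm
ȳ = 1203292.01 / 20054.87 = 60.00 mm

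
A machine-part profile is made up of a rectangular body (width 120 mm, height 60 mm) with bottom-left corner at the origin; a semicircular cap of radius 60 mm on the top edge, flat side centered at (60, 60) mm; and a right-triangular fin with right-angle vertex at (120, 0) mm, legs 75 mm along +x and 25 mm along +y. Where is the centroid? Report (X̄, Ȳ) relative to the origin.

X̄ = 65.78 mm, Ȳ = 51.27 mm

rectangular body: A = 120 × 60 = 7200.00, centroid at (60.00, 30.00).
semicircular top: A = ½π·60² = 5654.87, centroid at (60.00, 85.46).
triangular fin: A = ½·75·25 = 937.50, centroid at (145.00, 8.33).
ΣA = 13792.37 mm², ΣAX̄ = 907229.51 mm³, ΣAȲ = 707104.51 mm³.
X̄ = 907229.51/13792.37 = 65.78 mm; Ȳ = 707104.51/13792.37 = 51.27 mm.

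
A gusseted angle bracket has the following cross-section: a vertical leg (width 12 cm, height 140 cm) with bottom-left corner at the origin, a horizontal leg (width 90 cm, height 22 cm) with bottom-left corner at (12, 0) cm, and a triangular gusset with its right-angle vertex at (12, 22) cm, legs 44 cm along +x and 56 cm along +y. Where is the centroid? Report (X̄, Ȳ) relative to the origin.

X̄ = 31.85 cm, Ȳ = 38.73 cm

vertical leg: A = 12 × 140 = 1680.00, centroid at (6.00, 70.00).
horizontal leg: A = 90 × 22 = 1980.00, centroid at (57.00, 11.00).
gusset: A = ½·44·56 = 1232.00, centroid at (26.67, 40.67).
ΣA = 4892.00 cm², ΣAX̄ = 155793.33 cm³, ΣAȲ = 189481.33 cm³.
X̄ = 155793.33/4892.00 = 31.85 cm; Ȳ = 189481.33/4892.00 = 38.73 cm.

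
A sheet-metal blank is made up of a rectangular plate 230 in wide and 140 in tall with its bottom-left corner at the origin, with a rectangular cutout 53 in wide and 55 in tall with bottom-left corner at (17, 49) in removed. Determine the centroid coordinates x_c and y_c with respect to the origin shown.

x_c = 122.12 in, y_c = 69.35 in

plate: A = 230 × 140 = 32200.00, centroid at (115.00, 70.00).
hole: A = −(53 × 55) = -2915.00, centroid at (43.50, 76.50).
ΣA = 29285.00 in²
ΣAx_c = (32200.00)(115.00) + (-2915.00)(43.50) = 3576197.50 in³
ΣAy_c = (32200.00)(70.00) + (-2915.00)(76.50) = 2031002.50 in³
x_c = 3576197.50 / 29285.00 = 122.12 in
y_c = 2031002.50 / 29285.00 = 69.35 in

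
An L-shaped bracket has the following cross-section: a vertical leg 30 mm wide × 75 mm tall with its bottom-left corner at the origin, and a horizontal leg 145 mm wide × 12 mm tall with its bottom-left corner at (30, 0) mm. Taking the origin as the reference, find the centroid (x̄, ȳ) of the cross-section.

vertical leg: A = 30 × 75 = 2250.00, centroid at (15.00, 37.50).
horizontal leg: A = 145 × 12 = 1740.00, centroid at (102.50, 6.00).
ΣA = 3990.00 mm²
ΣAx̄ = (2250.00)(15.00) + (1740.00)(102.50) = 212100.00 mm³
ΣAȳ = (2250.00)(37.50) + (1740.00)(6.00) = 94815.00 mm³
x̄ = 212100.00 / 3990.00 = 53.16 mm
ȳ = 94815.00 / 3990.00 = 23.76 mm

x̄ = 53.16 mm, ȳ = 23.76 mm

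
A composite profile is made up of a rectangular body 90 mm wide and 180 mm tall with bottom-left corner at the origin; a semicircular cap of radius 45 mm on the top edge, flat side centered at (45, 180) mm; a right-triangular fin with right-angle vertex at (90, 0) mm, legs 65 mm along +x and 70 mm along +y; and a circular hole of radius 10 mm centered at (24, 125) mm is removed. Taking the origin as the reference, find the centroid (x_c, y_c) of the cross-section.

Part | A | x̄ᵢ | ȳᵢ | A·x̄ᵢ | A·ȳᵢ
rectangular body | 16200.00 | 45.00 | 90.00 | 729000.00 | 1458000.00
semicircular top | 3180.86 | 45.00 | 199.10 | 143138.82 | 633305.26
triangular fin | 2275.00 | 111.67 | 23.33 | 254041.67 | 53083.33
hole | -314.16 | 24.00 | 125.00 | -7539.82 | -39269.91
Σ | 21341.70 |  |  | 1118640.66 | 2105118.69
x_c = 1118640.66 / 21341.70 = 52.42 mm
y_c = 2105118.69 / 21341.70 = 98.64 mm

x_c = 52.42 mm, y_c = 98.64 mm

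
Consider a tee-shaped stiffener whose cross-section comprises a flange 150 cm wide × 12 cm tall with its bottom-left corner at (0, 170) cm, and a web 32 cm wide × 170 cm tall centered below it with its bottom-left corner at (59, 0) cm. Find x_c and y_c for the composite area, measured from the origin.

web: A = 32 × 170 = 5440.00, centroid at (75.00, 85.00).
flange: A = 150 × 12 = 1800.00, centroid at (75.00, 176.00).
ΣA = 7240.00 cm²
ΣAx_c = (5440.00)(75.00) + (1800.00)(75.00) = 543000.00 cm³
ΣAy_c = (5440.00)(85.00) + (1800.00)(176.00) = 779200.00 cm³
x_c = 543000.00 / 7240.00 = 75.00 cm
y_c = 779200.00 / 7240.00 = 107.62 cm

x_c = 75.00 cm, y_c = 107.62 cm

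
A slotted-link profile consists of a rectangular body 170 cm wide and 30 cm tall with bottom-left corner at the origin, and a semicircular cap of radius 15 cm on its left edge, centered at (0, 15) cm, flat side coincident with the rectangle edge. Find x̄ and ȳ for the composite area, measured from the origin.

rectangular body: A = 170 × 30 = 5100.00, centroid at (85.00, 15.00).
semicircular end: A = ½π·15² = 353.43, centroid at (-6.37, 15.00).
ΣA = 5453.43 cm², ΣAx̄ = 431250.00 cm³, ΣAȳ = 81801.44 cm³.
x̄ = 431250.00/5453.43 = 79.08 cm; ȳ = 81801.44/5453.43 = 15.00 cm.

x̄ = 79.08 cm, ȳ = 15.00 cm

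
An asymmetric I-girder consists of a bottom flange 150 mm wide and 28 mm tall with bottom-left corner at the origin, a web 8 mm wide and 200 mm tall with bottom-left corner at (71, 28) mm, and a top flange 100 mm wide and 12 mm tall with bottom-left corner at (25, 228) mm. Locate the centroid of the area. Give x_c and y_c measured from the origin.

x_c = 75.00 mm, y_c = 77.77 mm

bottom flange: A = 150 × 28 = 4200.00, centroid at (75.00, 14.00).
web: A = 8 × 200 = 1600.00, centroid at (75.00, 128.00).
top flange: A = 100 × 12 = 1200.00, centroid at (75.00, 234.00).
ΣA = 7000.00 mm²
ΣAx_c = (4200.00)(75.00) + (1600.00)(75.00) + (1200.00)(75.00) = 525000.00 mm³
ΣAy_c = (4200.00)(14.00) + (1600.00)(128.00) + (1200.00)(234.00) = 544400.00 mm³
x_c = 525000.00 / 7000.00 = 75.00 mm
y_c = 544400.00 / 7000.00 = 77.77 mm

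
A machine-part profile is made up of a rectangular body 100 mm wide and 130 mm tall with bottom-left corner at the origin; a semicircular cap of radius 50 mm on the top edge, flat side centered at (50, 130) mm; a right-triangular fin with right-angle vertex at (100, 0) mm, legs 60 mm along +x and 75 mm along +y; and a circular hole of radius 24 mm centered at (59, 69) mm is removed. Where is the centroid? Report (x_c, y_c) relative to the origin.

rectangular body: A = 100 × 130 = 13000.00, centroid at (50.00, 65.00).
semicircular top: A = ½π·50² = 3926.99, centroid at (50.00, 151.22).
triangular fin: A = ½·60·75 = 2250.00, centroid at (120.00, 25.00).
hole: A = −π·24² = -1809.56, centroid at (59.00, 69.00).
ΣA = 17367.43 mm²
ΣAx_c = (13000.00)(50.00) + (3926.99)(50.00) + (2250.00)(120.00) + (-1809.56)(59.00) = 1009585.66 mm³
ΣAy_c = (13000.00)(65.00) + (3926.99)(151.22) + (2250.00)(25.00) + (-1809.56)(69.00) = 1370232.68 mm³
x_c = 1009585.66 / 17367.43 = 58.13 mm
y_c = 1370232.68 / 17367.43 = 78.90 mm

x_c = 58.13 mm, y_c = 78.90 mm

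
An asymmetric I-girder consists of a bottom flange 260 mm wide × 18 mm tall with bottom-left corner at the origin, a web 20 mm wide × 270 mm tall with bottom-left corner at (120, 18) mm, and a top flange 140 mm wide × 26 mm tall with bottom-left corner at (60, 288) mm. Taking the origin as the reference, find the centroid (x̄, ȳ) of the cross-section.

bottom flange: A = 260 × 18 = 4680.00, centroid at (130.00, 9.00).
web: A = 20 × 270 = 5400.00, centroid at (130.00, 153.00).
top flange: A = 140 × 26 = 3640.00, centroid at (130.00, 301.00).
ΣA = 13720.00 mm²
ΣAx̄ = (4680.00)(130.00) + (5400.00)(130.00) + (3640.00)(130.00) = 1783600.00 mm³
ΣAȳ = (4680.00)(9.00) + (5400.00)(153.00) + (3640.00)(301.00) = 1963960.00 mm³
x̄ = 1783600.00 / 13720.00 = 130.00 mm
ȳ = 1963960.00 / 13720.00 = 143.15 mm

x̄ = 130.00 mm, ȳ = 143.15 mm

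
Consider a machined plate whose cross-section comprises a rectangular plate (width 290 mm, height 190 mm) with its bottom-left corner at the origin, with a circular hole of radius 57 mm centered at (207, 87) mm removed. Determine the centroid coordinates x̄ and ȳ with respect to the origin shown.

plate: A = 290 × 190 = 55100.00, centroid at (145.00, 95.00).
hole: A = −π·57² = -10207.03, centroid at (207.00, 87.00).
ΣA = 44892.97 mm²
ΣAx̄ = (55100.00)(145.00) + (-10207.03)(207.00) = 5876643.85 mm³
ΣAȳ = (55100.00)(95.00) + (-10207.03)(87.00) = 4346488.00 mm³
x̄ = 5876643.85 / 44892.97 = 130.90 mm
ȳ = 4346488.00 / 44892.97 = 96.82 mm

x̄ = 130.90 mm, ȳ = 96.82 mm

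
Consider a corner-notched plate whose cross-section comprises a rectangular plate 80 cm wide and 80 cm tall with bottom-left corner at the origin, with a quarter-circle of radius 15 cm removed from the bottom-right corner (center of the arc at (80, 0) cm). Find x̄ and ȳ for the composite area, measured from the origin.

x̄ = 39.04 cm, ȳ = 40.96 cm

plate: A = 80 × 80 = 6400.00, centroid at (40.00, 40.00).
removed quarter-circle: A = −¼π·15² = -176.71, centroid at (73.63, 6.37).
ΣA = 6223.29 cm²
ΣAx̄ = (6400.00)(40.00) + (-176.71)(73.63) = 242987.83 cm³
ΣAȳ = (6400.00)(40.00) + (-176.71)(6.37) = 254875.00 cm³
x̄ = 242987.83 / 6223.29 = 39.04 cm
ȳ = 254875.00 / 6223.29 = 40.96 cm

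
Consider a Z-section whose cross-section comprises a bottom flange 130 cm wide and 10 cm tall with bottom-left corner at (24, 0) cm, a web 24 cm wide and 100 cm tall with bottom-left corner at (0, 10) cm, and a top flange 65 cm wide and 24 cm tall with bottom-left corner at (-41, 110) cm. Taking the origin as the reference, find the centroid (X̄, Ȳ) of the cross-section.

bottom flange: A = 130 × 10 = 1300.00, centroid at (89.00, 5.00).
web: A = 24 × 100 = 2400.00, centroid at (12.00, 60.00).
top flange: A = 65 × 24 = 1560.00, centroid at (-8.50, 122.00).
ΣA = 5260.00 cm², ΣAX̄ = 131240.00 cm³, ΣAȲ = 340820.00 cm³.
X̄ = 131240.00/5260.00 = 24.95 cm; Ȳ = 340820.00/5260.00 = 64.79 cm.

X̄ = 24.95 cm, Ȳ = 64.79 cm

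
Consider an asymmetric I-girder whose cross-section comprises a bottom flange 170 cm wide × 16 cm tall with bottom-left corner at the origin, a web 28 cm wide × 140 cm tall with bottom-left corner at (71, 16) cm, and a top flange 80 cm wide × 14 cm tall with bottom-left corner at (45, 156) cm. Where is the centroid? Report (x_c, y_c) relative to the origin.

Part | A | x̄ᵢ | ȳᵢ | A·x̄ᵢ | A·ȳᵢ
bottom flange | 2720.00 | 85.00 | 8.00 | 231200.00 | 21760.00
web | 3920.00 | 85.00 | 86.00 | 333200.00 | 337120.00
top flange | 1120.00 | 85.00 | 163.00 | 95200.00 | 182560.00
Σ | 7760.00 |  |  | 659600.00 | 541440.00
x_c = 659600.00 / 7760.00 = 85.00 cm
y_c = 541440.00 / 7760.00 = 69.77 cm

x_c = 85.00 cm, y_c = 69.77 cm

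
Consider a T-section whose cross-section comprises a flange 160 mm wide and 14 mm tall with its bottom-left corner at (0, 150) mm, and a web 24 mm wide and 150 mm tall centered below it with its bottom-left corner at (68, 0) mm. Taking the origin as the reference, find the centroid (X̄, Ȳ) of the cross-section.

X̄ = 80.00 mm, Ȳ = 106.45 mm

Part | A | x̄ᵢ | ȳᵢ | A·x̄ᵢ | A·ȳᵢ
web | 3600.00 | 80.00 | 75.00 | 288000.00 | 270000.00
flange | 2240.00 | 80.00 | 157.00 | 179200.00 | 351680.00
Σ | 5840.00 |  |  | 467200.00 | 621680.00
X̄ = 467200.00 / 5840.00 = 80.00 mm
Ȳ = 621680.00 / 5840.00 = 106.45 mm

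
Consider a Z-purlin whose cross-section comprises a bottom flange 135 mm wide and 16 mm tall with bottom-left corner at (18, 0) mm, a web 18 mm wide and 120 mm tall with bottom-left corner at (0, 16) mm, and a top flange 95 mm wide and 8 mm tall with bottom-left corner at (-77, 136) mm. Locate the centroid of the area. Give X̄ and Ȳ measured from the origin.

bottom flange: A = 135 × 16 = 2160.00, centroid at (85.50, 8.00).
web: A = 18 × 120 = 2160.00, centroid at (9.00, 76.00).
top flange: A = 95 × 8 = 760.00, centroid at (-29.50, 140.00).
ΣA = 5080.00 mm², ΣAX̄ = 181700.00 mm³, ΣAȲ = 287840.00 mm³.
X̄ = 181700.00/5080.00 = 35.77 mm; Ȳ = 287840.00/5080.00 = 56.66 mm.

X̄ = 35.77 mm, Ȳ = 56.66 mm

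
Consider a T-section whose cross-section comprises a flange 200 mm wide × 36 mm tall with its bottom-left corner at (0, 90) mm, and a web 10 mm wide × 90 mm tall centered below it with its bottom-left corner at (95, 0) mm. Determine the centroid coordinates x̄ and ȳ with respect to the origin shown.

x̄ = 100.00 mm, ȳ = 101.00 mm

web: A = 10 × 90 = 900.00, centroid at (100.00, 45.00).
flange: A = 200 × 36 = 7200.00, centroid at (100.00, 108.00).
ΣA = 8100.00 mm²
ΣAx̄ = (900.00)(100.00) + (7200.00)(100.00) = 810000.00 mm³
ΣAȳ = (900.00)(45.00) + (7200.00)(108.00) = 818100.00 mm³
x̄ = 810000.00 / 8100.00 = 100.00 mm
ȳ = 818100.00 / 8100.00 = 101.00 mm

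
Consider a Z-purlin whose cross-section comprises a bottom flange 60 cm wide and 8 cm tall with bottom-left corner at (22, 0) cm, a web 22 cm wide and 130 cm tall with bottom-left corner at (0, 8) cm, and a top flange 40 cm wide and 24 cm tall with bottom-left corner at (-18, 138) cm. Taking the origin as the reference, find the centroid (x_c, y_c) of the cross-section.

x_c = 13.57 cm, y_c = 82.49 cm

bottom flange: A = 60 × 8 = 480.00, centroid at (52.00, 4.00).
web: A = 22 × 130 = 2860.00, centroid at (11.00, 73.00).
top flange: A = 40 × 24 = 960.00, centroid at (2.00, 150.00).
ΣA = 4300.00 cm²
ΣAx_c = (480.00)(52.00) + (2860.00)(11.00) + (960.00)(2.00) = 58340.00 cm³
ΣAy_c = (480.00)(4.00) + (2860.00)(73.00) + (960.00)(150.00) = 354700.00 cm³
x_c = 58340.00 / 4300.00 = 13.57 cm
y_c = 354700.00 / 4300.00 = 82.49 cm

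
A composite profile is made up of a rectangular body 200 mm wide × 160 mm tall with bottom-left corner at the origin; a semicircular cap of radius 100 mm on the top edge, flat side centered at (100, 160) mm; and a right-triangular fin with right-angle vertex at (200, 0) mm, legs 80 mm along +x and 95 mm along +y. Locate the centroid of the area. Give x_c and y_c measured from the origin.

rectangular body: A = 200 × 160 = 32000.00, centroid at (100.00, 80.00).
semicircular top: A = ½π·100² = 15707.96, centroid at (100.00, 202.44).
triangular fin: A = ½·80·95 = 3800.00, centroid at (226.67, 31.67).
ΣA = 51507.96 mm²
ΣAx_c = (32000.00)(100.00) + (15707.96)(100.00) + (3800.00)(226.67) = 5632129.66 mm³
ΣAy_c = (32000.00)(80.00) + (15707.96)(202.44) + (3800.00)(31.67) = 5860274.12 mm³
x_c = 5632129.66 / 51507.96 = 109.34 mm
y_c = 5860274.12 / 51507.96 = 113.77 mm

x_c = 109.34 mm, y_c = 113.77 mm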